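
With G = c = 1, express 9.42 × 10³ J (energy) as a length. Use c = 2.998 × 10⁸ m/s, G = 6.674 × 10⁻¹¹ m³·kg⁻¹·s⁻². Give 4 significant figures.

7.782 × 10⁻⁴¹ m

Energy → length via G/c⁴.
9.42 × 10³ J × (G/c⁴) = 7.782 × 10⁻⁴¹ m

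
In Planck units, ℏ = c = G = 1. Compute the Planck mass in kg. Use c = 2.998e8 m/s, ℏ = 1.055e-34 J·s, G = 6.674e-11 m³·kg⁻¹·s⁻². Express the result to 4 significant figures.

Dimensional analysis gives m_P = √(ℏc/G).
  = √(4.739e-16)
  = 2.177e-8 kg

2.177e-8 kg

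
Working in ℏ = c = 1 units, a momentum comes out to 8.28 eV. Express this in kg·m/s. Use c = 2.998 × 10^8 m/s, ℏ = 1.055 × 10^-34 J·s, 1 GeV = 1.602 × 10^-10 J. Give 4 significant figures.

4.424 × 10^-27 kg·m/s

Momentum is [E]/c; divide by c.
1 GeV → 1/c × (1 GeV in J) = 5.344 × 10^-19 kg·m/s.
Convert the energy scale: 8.28 eV = 8.28 × 10^-9 GeV.
Result: 8.28 × 10^-9 × 5.344 × 10^-19 = 4.424 × 10^-27 kg·m/s.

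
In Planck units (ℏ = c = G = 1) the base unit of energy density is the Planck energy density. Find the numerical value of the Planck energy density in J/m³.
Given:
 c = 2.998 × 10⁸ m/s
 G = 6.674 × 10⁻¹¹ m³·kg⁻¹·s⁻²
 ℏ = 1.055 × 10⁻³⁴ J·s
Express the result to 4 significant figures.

4.632 × 10¹¹³ J/m³

u_P = c⁷/(ℏG²)
  = 2.177 × 10⁵⁹ / 4.699 × 10⁻⁵⁵
  = 4.632 × 10¹¹³ J/m³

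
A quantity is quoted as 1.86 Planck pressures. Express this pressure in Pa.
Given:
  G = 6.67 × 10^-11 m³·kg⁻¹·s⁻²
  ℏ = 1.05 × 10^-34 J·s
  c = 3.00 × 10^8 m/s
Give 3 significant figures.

One Planck pressure: p_P = c⁷/(ℏG²) = 4.68 × 10^113 Pa.
1.86 × 4.68 × 10^113 Pa = 8.71 × 10^113 Pa

8.71 × 10^113 Pa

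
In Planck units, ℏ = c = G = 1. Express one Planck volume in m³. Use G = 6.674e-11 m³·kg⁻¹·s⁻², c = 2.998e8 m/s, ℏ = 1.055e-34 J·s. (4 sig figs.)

4.224e-105 m³

From ℏ = c = G = 1 the volume scale is V_P = (ℏG/c³)^(3/2).
  = √(1.784e-209)
  = 4.224e-105 m³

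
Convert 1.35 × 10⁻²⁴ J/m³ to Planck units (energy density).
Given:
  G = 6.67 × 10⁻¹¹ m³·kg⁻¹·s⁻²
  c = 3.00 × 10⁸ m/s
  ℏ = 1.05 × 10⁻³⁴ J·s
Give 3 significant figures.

Planck energy density: u_P = c⁷/(ℏG²) = 4.68 × 10¹¹³ J/m³.
1.35 × 10⁻²⁴ / 4.68 × 10¹¹³ = 2.88 × 10⁻¹³⁸

2.88 × 10⁻¹³⁸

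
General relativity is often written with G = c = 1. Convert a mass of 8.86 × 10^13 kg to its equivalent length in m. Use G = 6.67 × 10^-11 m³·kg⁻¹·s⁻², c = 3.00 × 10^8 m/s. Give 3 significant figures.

6.57 × 10^-14 m

In G = c = 1 units mass has dimensions of length; the conversion factor is G/c².
8.86 × 10^13 kg × (G/c²) = 6.57 × 10^-14 m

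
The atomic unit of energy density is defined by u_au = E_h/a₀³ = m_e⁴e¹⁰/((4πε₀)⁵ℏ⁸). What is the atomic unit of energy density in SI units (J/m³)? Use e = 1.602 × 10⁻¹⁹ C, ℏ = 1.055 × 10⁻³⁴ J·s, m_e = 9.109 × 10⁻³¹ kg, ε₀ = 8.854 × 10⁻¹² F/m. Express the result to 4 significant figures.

u_au = E_h/a₀³ = m_e⁴e¹⁰/((4πε₀)⁵ℏ⁸)
E_h = 4.354 × 10⁻¹⁸ J
a₀ = 5.297 × 10⁻¹¹ m
E_h/a₀³ = 2.929 × 10¹³ J/m³

2.929 × 10¹³ J/m³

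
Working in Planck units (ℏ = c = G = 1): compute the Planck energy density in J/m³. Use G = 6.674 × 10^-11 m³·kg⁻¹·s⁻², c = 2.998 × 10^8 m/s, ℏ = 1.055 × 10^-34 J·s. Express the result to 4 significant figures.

Dimensional analysis gives u_P = c⁷/(ℏG²).
  = 2.177 × 10^59 / 4.699 × 10^-55
  = 4.632 × 10^113 J/m³

4.632 × 10^113 J/m³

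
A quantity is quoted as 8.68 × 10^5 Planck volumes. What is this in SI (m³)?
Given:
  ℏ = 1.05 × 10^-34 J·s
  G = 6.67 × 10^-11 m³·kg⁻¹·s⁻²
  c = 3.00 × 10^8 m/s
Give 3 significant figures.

One Planck volume: V_P = (ℏG/c³)^(3/2) = 4.18 × 10^-105 m³.
8.68 × 10^5 × 4.18 × 10^-105 m³ = 3.63 × 10^-99 m³

3.63 × 10^-99 m³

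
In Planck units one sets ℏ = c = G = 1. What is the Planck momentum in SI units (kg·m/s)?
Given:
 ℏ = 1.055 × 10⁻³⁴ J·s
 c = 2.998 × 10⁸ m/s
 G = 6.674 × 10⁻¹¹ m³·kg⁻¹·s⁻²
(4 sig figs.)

p_P = √(ℏc³/G)
  = √(42.60)
  = 6.527 kg·m/s

6.527 kg·m/s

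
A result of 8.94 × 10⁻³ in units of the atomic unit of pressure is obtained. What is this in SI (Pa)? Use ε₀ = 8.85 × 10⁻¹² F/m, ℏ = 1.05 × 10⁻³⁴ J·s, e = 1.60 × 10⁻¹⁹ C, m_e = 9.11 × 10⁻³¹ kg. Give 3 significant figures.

2.69 × 10¹¹ Pa

One atomic unit of pressure: P_au = E_h/a₀³ = m_e⁴e¹⁰/((4πε₀)⁵ℏ⁸) = 3.01 × 10¹³ Pa.
8.94 × 10⁻³ × 3.01 × 10¹³ Pa = 2.69 × 10¹¹ Pa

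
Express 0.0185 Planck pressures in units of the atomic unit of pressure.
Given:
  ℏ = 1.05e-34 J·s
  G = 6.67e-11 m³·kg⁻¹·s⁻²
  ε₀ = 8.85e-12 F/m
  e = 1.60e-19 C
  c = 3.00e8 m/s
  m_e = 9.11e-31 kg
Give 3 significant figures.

2.87e98

Planck pressure: p_P = c⁷/(ℏG²) = 4.68e113 Pa
atomic unit of pressure: P_au = E_h/a₀³ = m_e⁴e¹⁰/((4πε₀)⁵ℏ⁸) = 3.01e13 Pa
0.0185 × 4.68e113 / 3.01e13 = 2.87e98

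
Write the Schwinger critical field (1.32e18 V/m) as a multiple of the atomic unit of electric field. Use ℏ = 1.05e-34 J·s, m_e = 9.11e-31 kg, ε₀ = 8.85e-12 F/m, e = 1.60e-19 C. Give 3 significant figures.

atomic unit of electric field: E_au = E_h/(e a₀) = m_e²e⁵/((4πε₀)³ℏ⁴) = 5.20e11 V/m.
1.32e18 / 5.20e11 = 2.54e6

2.54e6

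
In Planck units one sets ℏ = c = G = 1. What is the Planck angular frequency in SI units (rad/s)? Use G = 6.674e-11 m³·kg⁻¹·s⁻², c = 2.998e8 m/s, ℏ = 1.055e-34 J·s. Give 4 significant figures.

1.855e43 rad/s

ω_P = √(c⁵/(ℏG))
  = √(3.440e86)
  = 1.855e43 rad/s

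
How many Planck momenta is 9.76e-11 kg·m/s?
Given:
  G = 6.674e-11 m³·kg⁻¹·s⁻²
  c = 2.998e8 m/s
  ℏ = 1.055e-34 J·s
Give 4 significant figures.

1.495e-11

Planck momentum: p_P = √(ℏc³/G) = 6.527 kg·m/s.
9.76e-11 / 6.527 = 1.495e-11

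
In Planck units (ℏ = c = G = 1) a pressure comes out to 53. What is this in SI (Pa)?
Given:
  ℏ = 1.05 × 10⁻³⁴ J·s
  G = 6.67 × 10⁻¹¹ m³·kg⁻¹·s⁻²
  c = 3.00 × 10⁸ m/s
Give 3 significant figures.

One Planck pressure: p_P = c⁷/(ℏG²) = 4.68 × 10¹¹³ Pa.
53 × 4.68 × 10¹¹³ Pa = 2.48 × 10¹¹⁵ Pa

2.48 × 10¹¹⁵ Pa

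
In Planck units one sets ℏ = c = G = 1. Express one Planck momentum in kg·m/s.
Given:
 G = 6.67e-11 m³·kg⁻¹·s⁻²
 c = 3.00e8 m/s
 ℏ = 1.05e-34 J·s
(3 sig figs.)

p_P = √(ℏc³/G)
  = √(42.5)
  = 6.52 kg·m/s

6.52 kg·m/s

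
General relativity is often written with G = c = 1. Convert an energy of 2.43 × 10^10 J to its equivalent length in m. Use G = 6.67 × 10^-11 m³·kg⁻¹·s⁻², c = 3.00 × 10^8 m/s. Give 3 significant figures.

2.00 × 10^-34 m

Energy → length via G/c⁴.
2.43 × 10^10 J × (G/c⁴) = 2.00 × 10^-34 m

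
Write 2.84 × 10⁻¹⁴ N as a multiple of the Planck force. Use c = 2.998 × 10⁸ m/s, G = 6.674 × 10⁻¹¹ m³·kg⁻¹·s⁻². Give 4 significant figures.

Planck force: F_P = c⁴/G = 1.210 × 10⁴⁴ N.
2.84 × 10⁻¹⁴ / 1.210 × 10⁴⁴ = 2.346 × 10⁻⁵⁸

2.346 × 10⁻⁵⁸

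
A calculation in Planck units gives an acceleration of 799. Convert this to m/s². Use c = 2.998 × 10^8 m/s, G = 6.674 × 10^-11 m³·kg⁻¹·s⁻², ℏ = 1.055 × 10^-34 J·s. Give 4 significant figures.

One Planck acceleration: a_P = √(c⁷/(ℏG)) = 5.560 × 10^51 m/s².
799 × 5.560 × 10^51 m/s² = 4.443 × 10^54 m/s²

4.443 × 10^54 m/s²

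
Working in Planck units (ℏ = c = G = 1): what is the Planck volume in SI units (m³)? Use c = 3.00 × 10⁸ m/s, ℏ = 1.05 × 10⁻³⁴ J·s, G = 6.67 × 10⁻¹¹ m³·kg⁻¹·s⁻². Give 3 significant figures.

4.18 × 10⁻¹⁰⁵ m³

The unique combination of the constants set to 1 with dimensions of volume is V_P = (ℏG/c³)^(3/2).
  = √(1.75 × 10⁻²⁰⁹)
  = 4.18 × 10⁻¹⁰⁵ m³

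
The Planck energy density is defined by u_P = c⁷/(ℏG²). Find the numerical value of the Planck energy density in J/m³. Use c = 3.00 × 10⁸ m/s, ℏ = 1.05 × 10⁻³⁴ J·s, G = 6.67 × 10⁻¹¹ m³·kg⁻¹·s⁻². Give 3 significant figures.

4.68 × 10¹¹³ J/m³

u_P = c⁷/(ℏG²)
  = 2.19 × 10⁵⁹ / 4.67 × 10⁻⁵⁵
  = 4.68 × 10¹¹³ J/m³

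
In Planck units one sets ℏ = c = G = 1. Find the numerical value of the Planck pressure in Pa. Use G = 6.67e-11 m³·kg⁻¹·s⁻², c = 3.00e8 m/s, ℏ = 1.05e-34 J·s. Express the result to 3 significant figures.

p_P = c⁷/(ℏG²)
  = 2.19e59 / 4.67e-55
  = 4.68e113 Pa

4.68e113 Pa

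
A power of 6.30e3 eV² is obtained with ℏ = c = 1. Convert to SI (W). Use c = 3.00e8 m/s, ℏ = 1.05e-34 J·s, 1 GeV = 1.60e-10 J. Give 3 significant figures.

1.54 W

Power is [E]/[T] = [E]²/ℏ.
1 GeV² → 1/ℏ × (1 GeV in J)² = 2.44e14 W.
Convert the energy scale: 6.30e3 eV² = 6.30e-15 GeV².
Result: 6.30e-15 × 2.44e14 = 1.54 W.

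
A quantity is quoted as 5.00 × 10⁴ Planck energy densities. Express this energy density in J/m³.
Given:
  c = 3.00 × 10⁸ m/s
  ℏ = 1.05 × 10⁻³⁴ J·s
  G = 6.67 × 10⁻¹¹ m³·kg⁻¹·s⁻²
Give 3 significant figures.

2.34 × 10¹¹⁸ J/m³

One Planck energy density: u_P = c⁷/(ℏG²) = 4.68 × 10¹¹³ J/m³.
5.00 × 10⁴ × 4.68 × 10¹¹³ J/m³ = 2.34 × 10¹¹⁸ J/m³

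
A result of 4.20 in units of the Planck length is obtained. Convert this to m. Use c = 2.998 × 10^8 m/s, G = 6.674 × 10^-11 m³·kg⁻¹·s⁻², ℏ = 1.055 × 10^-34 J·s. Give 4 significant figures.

One Planck length: ℓ_P = √(ℏG/c³) = 1.616 × 10^-35 m.
4.20 × 1.616 × 10^-35 m = 6.789 × 10^-35 m

6.789 × 10^-35 m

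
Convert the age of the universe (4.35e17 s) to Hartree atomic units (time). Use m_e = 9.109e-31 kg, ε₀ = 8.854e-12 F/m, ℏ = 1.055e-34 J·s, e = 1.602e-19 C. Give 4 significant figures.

1.795e34

atomic unit of time: τ_au = (4πε₀)²ℏ³/(m_e e⁴) = 2.423e-17 s.
4.35e17 / 2.423e-17 = 1.795e34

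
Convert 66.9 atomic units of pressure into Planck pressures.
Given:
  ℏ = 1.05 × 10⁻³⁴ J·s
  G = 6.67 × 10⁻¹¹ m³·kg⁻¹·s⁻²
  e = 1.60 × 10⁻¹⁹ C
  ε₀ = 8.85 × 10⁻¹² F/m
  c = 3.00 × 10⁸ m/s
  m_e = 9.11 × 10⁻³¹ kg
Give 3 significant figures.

atomic unit of pressure: P_au = E_h/a₀³ = m_e⁴e¹⁰/((4πε₀)⁵ℏ⁸) = 3.01 × 10¹³ Pa
Planck pressure: p_P = c⁷/(ℏG²) = 4.68 × 10¹¹³ Pa
66.9 × 3.01 × 10¹³ / 4.68 × 10¹¹³ = 4.31 × 10⁻⁹⁹

4.31 × 10⁻⁹⁹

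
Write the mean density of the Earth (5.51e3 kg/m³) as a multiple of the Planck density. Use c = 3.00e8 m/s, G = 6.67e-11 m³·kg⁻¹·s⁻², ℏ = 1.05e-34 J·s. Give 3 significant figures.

Planck density: ρ_P = c⁵/(ℏG²) = 5.20e96 kg/m³.
5.51e3 / 5.20e96 = 1.06e-93

1.06e-93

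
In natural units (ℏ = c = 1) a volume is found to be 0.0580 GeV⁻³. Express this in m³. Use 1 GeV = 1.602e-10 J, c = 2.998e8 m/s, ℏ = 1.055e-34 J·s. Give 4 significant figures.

4.464e-49 m³

Volume is [L]³ = [E]⁻³·(ℏc)³.
1 GeV⁻³ → (ℏc)³ × (1 GeV in J)⁻³ = 7.696e-48 m³.
Result: 0.0580 × 7.696e-48 = 4.464e-49 m³.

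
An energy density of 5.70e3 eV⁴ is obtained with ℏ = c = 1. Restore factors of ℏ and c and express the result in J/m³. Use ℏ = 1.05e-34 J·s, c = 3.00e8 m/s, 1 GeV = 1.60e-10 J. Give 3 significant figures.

[E]/[L]³ = [E]⁴/(ℏc)³; restore (ℏc)⁻³.
1 GeV⁴ → 1/(ℏc)³ × (1 GeV in J)⁴ = 2.10e37 J/m³.
Convert the energy scale: 5.70e3 eV⁴ = 5.70e-33 GeV⁴.
Result: 5.70e-33 × 2.10e37 = 1.20e5 J/m³.

1.20e5 J/m³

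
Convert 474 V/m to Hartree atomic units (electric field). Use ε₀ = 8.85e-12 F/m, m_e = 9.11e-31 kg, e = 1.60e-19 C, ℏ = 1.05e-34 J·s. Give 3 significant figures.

9.11e-10

atomic unit of electric field: E_au = E_h/(e a₀) = m_e²e⁵/((4πε₀)³ℏ⁴) = 5.20e11 V/m.
474 / 5.20e11 = 9.11e-10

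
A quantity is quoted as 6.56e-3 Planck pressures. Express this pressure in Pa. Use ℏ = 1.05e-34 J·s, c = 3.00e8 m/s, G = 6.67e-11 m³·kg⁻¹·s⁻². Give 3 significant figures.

One Planck pressure: p_P = c⁷/(ℏG²) = 4.68e113 Pa.
6.56e-3 × 4.68e113 Pa = 3.07e111 Pa

3.07e111 Pa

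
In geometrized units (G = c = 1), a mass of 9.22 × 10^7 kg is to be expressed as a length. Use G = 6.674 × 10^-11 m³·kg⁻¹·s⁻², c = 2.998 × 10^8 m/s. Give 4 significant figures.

In G = c = 1 units mass has dimensions of length; the conversion factor is G/c².
9.22 × 10^7 kg × (G/c²) = 6.846 × 10^-20 m

6.846 × 10^-20 m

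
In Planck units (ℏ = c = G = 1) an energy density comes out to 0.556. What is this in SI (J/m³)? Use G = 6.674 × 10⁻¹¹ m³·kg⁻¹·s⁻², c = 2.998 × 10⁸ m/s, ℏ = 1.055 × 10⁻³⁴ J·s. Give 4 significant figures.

2.576 × 10¹¹³ J/m³

One Planck energy density: u_P = c⁷/(ℏG²) = 4.632 × 10¹¹³ J/m³.
0.556 × 4.632 × 10¹¹³ J/m³ = 2.576 × 10¹¹³ J/m³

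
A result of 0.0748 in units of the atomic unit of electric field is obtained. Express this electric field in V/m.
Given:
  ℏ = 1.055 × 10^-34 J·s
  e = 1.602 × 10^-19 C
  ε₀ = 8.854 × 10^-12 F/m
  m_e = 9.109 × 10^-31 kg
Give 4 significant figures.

One atomic unit of electric field: E_au = E_h/(e a₀) = m_e²e⁵/((4πε₀)³ℏ⁴) = 5.131 × 10^11 V/m.
0.0748 × 5.131 × 10^11 V/m = 3.838 × 10^10 V/m

3.838 × 10^10 V/m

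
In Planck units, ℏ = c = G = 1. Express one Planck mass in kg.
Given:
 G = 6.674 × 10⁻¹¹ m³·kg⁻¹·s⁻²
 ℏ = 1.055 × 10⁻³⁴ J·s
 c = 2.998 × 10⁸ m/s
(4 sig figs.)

2.177 × 10⁻⁸ kg

Dimensional analysis gives m_P = √(ℏc/G).
  = √(4.739 × 10⁻¹⁶)
  = 2.177 × 10⁻⁸ kg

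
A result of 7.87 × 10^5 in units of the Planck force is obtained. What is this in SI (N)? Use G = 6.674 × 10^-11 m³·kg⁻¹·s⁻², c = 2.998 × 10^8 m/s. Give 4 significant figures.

One Planck force: F_P = c⁴/G = 1.210 × 10^44 N.
7.87 × 10^5 × 1.210 × 10^44 N = 9.526 × 10^49 N

9.526 × 10^49 N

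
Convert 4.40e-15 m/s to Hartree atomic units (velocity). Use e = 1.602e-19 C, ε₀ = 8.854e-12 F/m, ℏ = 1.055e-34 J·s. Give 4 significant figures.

2.012e-21

atomic unit of velocity: v_au = e²/(4πε₀ℏ) = 2.186e6 m/s.
4.40e-15 / 2.186e6 = 2.012e-21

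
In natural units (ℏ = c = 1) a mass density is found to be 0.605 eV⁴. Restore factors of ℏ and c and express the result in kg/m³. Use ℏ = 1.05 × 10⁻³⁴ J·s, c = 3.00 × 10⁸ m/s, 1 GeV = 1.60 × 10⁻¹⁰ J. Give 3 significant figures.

Mass density is [E]/(c²[L]³) = [E]⁴/(ℏ³c⁵).
1 GeV⁴ → 1/(ℏ³c⁵) × (1 GeV in J)⁴ = 2.33 × 10²⁰ kg/m³.
Convert the energy scale: 0.605 eV⁴ = 6.05 × 10⁻³⁷ GeV⁴.
Result: 6.05 × 10⁻³⁷ × 2.33 × 10²⁰ = 1.41 × 10⁻¹⁶ kg/m³.

1.41 × 10⁻¹⁶ kg/m³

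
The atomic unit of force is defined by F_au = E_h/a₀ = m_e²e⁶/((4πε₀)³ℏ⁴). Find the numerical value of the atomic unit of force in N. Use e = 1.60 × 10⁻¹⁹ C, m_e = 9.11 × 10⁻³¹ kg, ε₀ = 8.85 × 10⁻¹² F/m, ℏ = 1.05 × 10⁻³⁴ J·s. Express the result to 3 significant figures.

F_au = E_h/a₀ = m_e²e⁶/((4πε₀)³ℏ⁴)
E_h = 4.38 × 10⁻¹⁸ J
a₀ = 5.26 × 10⁻¹¹ m
E_h/a₀ = 8.33 × 10⁻⁸ N

8.33 × 10⁻⁸ N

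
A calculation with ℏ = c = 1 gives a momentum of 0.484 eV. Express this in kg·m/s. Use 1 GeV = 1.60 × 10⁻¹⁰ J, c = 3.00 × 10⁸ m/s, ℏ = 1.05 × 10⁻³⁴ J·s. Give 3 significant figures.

2.58 × 10⁻²⁸ kg·m/s

Momentum is [E]/c; divide by c.
1 GeV → 1/c × (1 GeV in J) = 5.33 × 10⁻¹⁹ kg·m/s.
Convert the energy scale: 0.484 eV = 4.84 × 10⁻¹⁰ GeV.
Result: 4.84 × 10⁻¹⁰ × 5.33 × 10⁻¹⁹ = 2.58 × 10⁻²⁸ kg·m/s.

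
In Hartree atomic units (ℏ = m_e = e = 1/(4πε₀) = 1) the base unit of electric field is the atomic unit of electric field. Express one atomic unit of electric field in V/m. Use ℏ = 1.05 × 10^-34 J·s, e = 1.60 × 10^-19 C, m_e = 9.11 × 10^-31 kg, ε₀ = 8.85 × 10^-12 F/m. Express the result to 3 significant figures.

E_au = E_h/(e a₀) = m_e²e⁵/((4πε₀)³ℏ⁴)
E_h = 4.38 × 10^-18 J
a₀ = 5.26 × 10^-11 m
E_h/(e·a₀) = 5.20 × 10^11 V/m

5.20 × 10^11 V/m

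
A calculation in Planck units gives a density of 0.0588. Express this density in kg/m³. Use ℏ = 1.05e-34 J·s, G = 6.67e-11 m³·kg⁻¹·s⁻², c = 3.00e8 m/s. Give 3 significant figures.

3.06e95 kg/m³

One Planck density: ρ_P = c⁵/(ℏG²) = 5.20e96 kg/m³.
0.0588 × 5.20e96 kg/m³ = 3.06e95 kg/m³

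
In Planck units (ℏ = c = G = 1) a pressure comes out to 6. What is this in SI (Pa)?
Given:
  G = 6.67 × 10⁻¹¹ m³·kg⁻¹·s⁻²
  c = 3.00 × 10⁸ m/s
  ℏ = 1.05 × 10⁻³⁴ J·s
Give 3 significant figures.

One Planck pressure: p_P = c⁷/(ℏG²) = 4.68 × 10¹¹³ Pa.
6 × 4.68 × 10¹¹³ Pa = 2.81 × 10¹¹⁴ Pa

2.81 × 10¹¹⁴ Pa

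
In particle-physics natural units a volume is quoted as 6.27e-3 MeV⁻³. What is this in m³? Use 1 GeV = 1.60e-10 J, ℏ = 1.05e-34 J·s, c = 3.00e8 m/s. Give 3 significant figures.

4.78e-41 m³

Volume is [L]³ = [E]⁻³·(ℏc)³.
1 GeV⁻³ → (ℏc)³ × (1 GeV in J)⁻³ = 7.63e-48 m³.
Convert the energy scale: 6.27e-3 MeV⁻³ = 6.27e6 GeV⁻³.
Result: 6.27e6 × 7.63e-48 = 4.78e-41 m³.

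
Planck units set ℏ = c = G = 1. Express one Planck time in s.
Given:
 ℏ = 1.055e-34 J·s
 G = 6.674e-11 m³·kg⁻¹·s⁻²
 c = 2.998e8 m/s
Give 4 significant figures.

5.392e-44 s

The unique combination of the constants set to 1 with dimensions of time is t_P = √(ℏG/c⁵).
  = √(2.907e-87)
  = 5.392e-44 s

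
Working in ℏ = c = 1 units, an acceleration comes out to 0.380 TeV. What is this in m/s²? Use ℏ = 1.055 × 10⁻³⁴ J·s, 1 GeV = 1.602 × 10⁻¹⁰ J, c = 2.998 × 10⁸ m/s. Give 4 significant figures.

Acceleration is [L]/[T]² = c·[E]/ℏ.
1 GeV → c/ℏ × (1 GeV in J) = 4.552 × 10³² m/s².
Convert the energy scale: 0.380 TeV = 380 GeV.
Result: 380 × 4.552 × 10³² = 1.730 × 10³⁵ m/s².

1.730 × 10³⁵ m/s²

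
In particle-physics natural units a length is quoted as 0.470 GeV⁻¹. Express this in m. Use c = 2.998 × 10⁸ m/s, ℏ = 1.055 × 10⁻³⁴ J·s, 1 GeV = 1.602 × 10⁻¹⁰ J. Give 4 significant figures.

9.279 × 10⁻¹⁷ m

A length is [E]⁻¹ in ℏ=c=1; restore one factor of ℏc.
1 GeV⁻¹ → ℏc × (1 GeV in J)⁻¹ = 1.974 × 10⁻¹⁶ m.
Result: 0.470 × 1.974 × 10⁻¹⁶ = 9.279 × 10⁻¹⁷ m.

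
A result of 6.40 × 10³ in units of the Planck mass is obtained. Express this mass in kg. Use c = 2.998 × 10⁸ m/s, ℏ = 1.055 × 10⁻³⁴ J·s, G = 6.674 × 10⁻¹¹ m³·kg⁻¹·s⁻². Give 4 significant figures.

One Planck mass: m_P = √(ℏc/G) = 2.177 × 10⁻⁸ kg.
6.40 × 10³ × 2.177 × 10⁻⁸ kg = 1.393 × 10⁻⁴ kg

1.393 × 10⁻⁴ kg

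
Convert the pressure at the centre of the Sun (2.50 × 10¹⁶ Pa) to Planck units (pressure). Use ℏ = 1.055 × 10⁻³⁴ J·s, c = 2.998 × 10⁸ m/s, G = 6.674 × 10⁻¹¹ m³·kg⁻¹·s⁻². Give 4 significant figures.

5.397 × 10⁻⁹⁸

Planck pressure: p_P = c⁷/(ℏG²) = 4.632 × 10¹¹³ Pa.
2.50 × 10¹⁶ / 4.632 × 10¹¹³ = 5.397 × 10⁻⁹⁸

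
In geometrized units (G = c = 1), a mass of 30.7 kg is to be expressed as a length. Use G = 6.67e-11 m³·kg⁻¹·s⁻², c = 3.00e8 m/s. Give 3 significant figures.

2.28e-26 m

In G = c = 1 units mass has dimensions of length; the conversion factor is G/c².
30.7 kg × (G/c²) = 2.28e-26 m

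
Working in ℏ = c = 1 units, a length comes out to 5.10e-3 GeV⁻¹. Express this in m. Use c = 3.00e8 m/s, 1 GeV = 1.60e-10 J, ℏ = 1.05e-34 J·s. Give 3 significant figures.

1.00e-18 m

A length is [E]⁻¹ in ℏ=c=1; restore one factor of ℏc.
1 GeV⁻¹ → ℏc × (1 GeV in J)⁻¹ = 1.97e-16 m.
Result: 5.10e-3 × 1.97e-16 = 1.00e-18 m.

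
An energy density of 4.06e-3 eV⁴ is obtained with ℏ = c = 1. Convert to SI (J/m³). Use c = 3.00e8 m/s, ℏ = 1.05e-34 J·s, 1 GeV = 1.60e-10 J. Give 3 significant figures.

0.0851 J/m³

[E]/[L]³ = [E]⁴/(ℏc)³; restore (ℏc)⁻³.
1 GeV⁴ → 1/(ℏc)³ × (1 GeV in J)⁴ = 2.10e37 J/m³.
Convert the energy scale: 4.06e-3 eV⁴ = 4.06e-39 GeV⁴.
Result: 4.06e-39 × 2.10e37 = 0.0851 J/m³.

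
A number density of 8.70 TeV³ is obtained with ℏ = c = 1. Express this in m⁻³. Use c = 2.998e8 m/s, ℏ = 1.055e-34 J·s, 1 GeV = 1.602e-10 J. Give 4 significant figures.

Number density is [L]⁻³ = [E]³/(ℏc)³.
1 GeV³ → 1/(ℏc)³ × (1 GeV in J)³ = 1.299e47 m⁻³.
Convert the energy scale: 8.70 TeV³ = 8.70e9 GeV³.
Result: 8.70e9 × 1.299e47 = 1.130e57 m⁻³.

1.130e57 m⁻³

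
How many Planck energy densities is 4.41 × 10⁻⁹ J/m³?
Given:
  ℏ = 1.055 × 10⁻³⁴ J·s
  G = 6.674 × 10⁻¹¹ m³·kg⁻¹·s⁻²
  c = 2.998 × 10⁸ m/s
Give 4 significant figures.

Planck energy density: u_P = c⁷/(ℏG²) = 4.632 × 10¹¹³ J/m³.
4.41 × 10⁻⁹ / 4.632 × 10¹¹³ = 9.520 × 10⁻¹²³

9.520 × 10⁻¹²³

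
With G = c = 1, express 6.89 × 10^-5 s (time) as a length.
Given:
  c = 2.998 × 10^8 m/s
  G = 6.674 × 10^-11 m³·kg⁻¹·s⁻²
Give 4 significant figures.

Time → length via c.
6.89 × 10^-5 s × (c) = 2.066 × 10^4 m

2.066 × 10^4 m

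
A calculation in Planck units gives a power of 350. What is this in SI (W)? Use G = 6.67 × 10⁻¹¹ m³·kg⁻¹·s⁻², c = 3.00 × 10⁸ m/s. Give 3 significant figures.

1.28 × 10⁵⁵ W

One Planck power: P_P = c⁵/G = 3.64 × 10⁵² W.
350 × 3.64 × 10⁵² W = 1.28 × 10⁵⁵ W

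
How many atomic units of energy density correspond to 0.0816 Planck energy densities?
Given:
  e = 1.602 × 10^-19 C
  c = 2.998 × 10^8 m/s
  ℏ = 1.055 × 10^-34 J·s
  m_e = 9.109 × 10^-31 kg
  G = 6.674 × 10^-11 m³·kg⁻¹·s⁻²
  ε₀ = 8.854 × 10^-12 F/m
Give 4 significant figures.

Planck energy density: u_P = c⁷/(ℏG²) = 4.632 × 10^113 J/m³
atomic unit of energy density: u_au = E_h/a₀³ = m_e⁴e¹⁰/((4πε₀)⁵ℏ⁸) = 2.929 × 10^13 J/m³
0.0816 × 4.632 × 10^113 / 2.929 × 10^13 = 1.290 × 10^99

1.290 × 10^99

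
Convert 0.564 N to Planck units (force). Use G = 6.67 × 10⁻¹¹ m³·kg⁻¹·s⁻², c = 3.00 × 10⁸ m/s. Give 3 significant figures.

4.64 × 10⁻⁴⁵

Planck force: F_P = c⁴/G = 1.21 × 10⁴⁴ N.
0.564 / 1.21 × 10⁴⁴ = 4.64 × 10⁻⁴⁵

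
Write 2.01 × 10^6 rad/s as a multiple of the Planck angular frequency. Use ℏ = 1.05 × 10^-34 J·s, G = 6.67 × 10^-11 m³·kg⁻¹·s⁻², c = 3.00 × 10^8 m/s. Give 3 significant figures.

Planck angular frequency: ω_P = √(c⁵/(ℏG)) = 1.86 × 10^43 rad/s.
2.01 × 10^6 / 1.86 × 10^43 = 1.08 × 10^-37

1.08 × 10^-37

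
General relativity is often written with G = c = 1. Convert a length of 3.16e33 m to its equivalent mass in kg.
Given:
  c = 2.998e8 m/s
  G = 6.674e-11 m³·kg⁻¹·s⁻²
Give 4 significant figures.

Length → mass via c²/G.
3.16e33 m × (c²/G) = 4.256e60 kg

4.256e60 kg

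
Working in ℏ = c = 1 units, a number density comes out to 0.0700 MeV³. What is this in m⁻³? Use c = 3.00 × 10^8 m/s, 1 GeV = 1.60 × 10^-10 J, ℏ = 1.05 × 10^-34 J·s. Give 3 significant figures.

9.17 × 10^36 m⁻³

Number density is [L]⁻³ = [E]³/(ℏc)³.
1 GeV³ → 1/(ℏc)³ × (1 GeV in J)³ = 1.31 × 10^47 m⁻³.
Convert the energy scale: 0.0700 MeV³ = 7.00 × 10^-11 GeV³.
Result: 7.00 × 10^-11 × 1.31 × 10^47 = 9.17 × 10^36 m⁻³.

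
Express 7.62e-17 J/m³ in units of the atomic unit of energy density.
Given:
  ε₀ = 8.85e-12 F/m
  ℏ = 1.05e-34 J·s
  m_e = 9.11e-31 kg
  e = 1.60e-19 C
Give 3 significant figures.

2.53e-30

atomic unit of energy density: u_au = E_h/a₀³ = m_e⁴e¹⁰/((4πε₀)⁵ℏ⁸) = 3.01e13 J/m³.
7.62e-17 / 3.01e13 = 2.53e-30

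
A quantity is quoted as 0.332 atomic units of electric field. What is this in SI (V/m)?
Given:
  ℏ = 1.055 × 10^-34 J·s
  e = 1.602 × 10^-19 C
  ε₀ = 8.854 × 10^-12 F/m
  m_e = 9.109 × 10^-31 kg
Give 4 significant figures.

1.703 × 10^11 V/m

One atomic unit of electric field: E_au = E_h/(e a₀) = m_e²e⁵/((4πε₀)³ℏ⁴) = 5.131 × 10^11 V/m.
0.332 × 5.131 × 10^11 V/m = 1.703 × 10^11 V/m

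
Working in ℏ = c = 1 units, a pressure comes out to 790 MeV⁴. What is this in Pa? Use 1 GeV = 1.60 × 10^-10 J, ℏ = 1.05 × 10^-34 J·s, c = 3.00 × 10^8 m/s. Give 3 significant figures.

1.66 × 10^28 Pa

Pressure is [E]/[L]³ = [E]⁴/(ℏc)³.
1 GeV⁴ → 1/(ℏc)³ × (1 GeV in J)⁴ = 2.10 × 10^37 Pa.
Convert the energy scale: 790 MeV⁴ = 7.90 × 10^-10 GeV⁴.
Result: 7.90 × 10^-10 × 2.10 × 10^37 = 1.66 × 10^28 Pa.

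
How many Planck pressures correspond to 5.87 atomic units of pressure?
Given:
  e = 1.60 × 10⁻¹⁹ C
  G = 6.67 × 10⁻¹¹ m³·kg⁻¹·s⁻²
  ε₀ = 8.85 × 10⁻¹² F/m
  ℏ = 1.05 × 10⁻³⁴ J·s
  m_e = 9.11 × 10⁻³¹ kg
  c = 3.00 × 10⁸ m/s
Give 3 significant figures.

3.78 × 10⁻¹⁰⁰

atomic unit of pressure: P_au = E_h/a₀³ = m_e⁴e¹⁰/((4πε₀)⁵ℏ⁸) = 3.01 × 10¹³ Pa
Planck pressure: p_P = c⁷/(ℏG²) = 4.68 × 10¹¹³ Pa
5.87 × 3.01 × 10¹³ / 4.68 × 10¹¹³ = 3.78 × 10⁻¹⁰⁰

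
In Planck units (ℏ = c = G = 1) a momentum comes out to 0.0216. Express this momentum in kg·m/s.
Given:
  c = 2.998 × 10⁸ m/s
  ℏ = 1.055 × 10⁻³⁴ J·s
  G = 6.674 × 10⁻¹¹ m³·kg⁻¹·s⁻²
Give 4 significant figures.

0.1410 kg·m/s

One Planck momentum: p_P = √(ℏc³/G) = 6.527 kg·m/s.
0.0216 × 6.527 kg·m/s = 0.1410 kg·m/s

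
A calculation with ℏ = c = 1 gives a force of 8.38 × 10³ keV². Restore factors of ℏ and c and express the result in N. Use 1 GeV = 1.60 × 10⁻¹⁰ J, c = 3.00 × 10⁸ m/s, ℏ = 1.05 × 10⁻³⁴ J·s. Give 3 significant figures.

Force is [E]/[L] = [E]²/(ℏc); restore (ℏc)⁻¹.
1 GeV² → 1/(ℏc) × (1 GeV in J)² = 8.13 × 10⁵ N.
Convert the energy scale: 8.38 × 10³ keV² = 8.38 × 10⁻⁹ GeV².
Result: 8.38 × 10⁻⁹ × 8.13 × 10⁵ = 6.81 × 10⁻³ N.

6.81 × 10⁻³ N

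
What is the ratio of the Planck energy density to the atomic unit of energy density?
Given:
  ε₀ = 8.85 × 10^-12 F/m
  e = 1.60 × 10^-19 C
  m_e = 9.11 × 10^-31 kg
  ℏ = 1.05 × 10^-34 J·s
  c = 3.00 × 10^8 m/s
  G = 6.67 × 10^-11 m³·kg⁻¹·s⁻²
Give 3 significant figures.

1.55 × 10^100

Planck energy density: u_P = c⁷/(ℏG²) = 4.68 × 10^113 J/m³
atomic unit of energy density: u_au = E_h/a₀³ = m_e⁴e¹⁰/((4πε₀)⁵ℏ⁸) = 3.01 × 10^13 J/m³
ratio = 4.68 × 10^113 / 3.01 × 10^13 = 1.55 × 10^100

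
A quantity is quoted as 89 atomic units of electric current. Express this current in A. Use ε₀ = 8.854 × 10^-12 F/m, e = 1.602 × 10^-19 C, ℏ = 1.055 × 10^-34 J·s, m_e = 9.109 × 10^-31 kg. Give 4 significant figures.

One atomic unit of electric current: I_au = e E_h/ℏ = m_e e⁵/((4πε₀)²ℏ³) = 6.612 × 10^-3 A.
89 × 6.612 × 10^-3 A = 0.5885 A

0.5885 A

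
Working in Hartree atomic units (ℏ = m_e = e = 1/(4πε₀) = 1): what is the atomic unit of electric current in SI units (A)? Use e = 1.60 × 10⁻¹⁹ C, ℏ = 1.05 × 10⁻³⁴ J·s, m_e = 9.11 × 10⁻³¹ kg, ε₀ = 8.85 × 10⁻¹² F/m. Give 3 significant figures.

6.67 × 10⁻³ A

The unique combination of the constants set to 1 with dimensions of current is I_au = e E_h/ℏ = m_e e⁵/((4πε₀)²ℏ³).
E_h = 4.38 × 10⁻¹⁸ J
e·E_h/ℏ = 6.67 × 10⁻³ A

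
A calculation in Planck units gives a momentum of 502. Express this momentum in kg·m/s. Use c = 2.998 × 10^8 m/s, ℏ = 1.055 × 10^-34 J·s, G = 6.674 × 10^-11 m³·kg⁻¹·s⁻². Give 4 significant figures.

3.276 × 10^3 kg·m/s

One Planck momentum: p_P = √(ℏc³/G) = 6.527 kg·m/s.
502 × 6.527 kg·m/s = 3.276 × 10^3 kg·m/s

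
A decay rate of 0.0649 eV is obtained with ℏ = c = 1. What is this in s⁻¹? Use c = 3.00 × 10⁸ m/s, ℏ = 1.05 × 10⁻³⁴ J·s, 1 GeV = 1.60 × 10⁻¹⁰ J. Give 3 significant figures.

9.89 × 10¹³ s⁻¹

A rate is [E]/ℏ; divide by ℏ.
1 GeV → 1/ℏ × (1 GeV in J) = 1.52 × 10²⁴ s⁻¹.
Convert the energy scale: 0.0649 eV = 6.49 × 10⁻¹¹ GeV.
Result: 6.49 × 10⁻¹¹ × 1.52 × 10²⁴ = 9.89 × 10¹³ s⁻¹.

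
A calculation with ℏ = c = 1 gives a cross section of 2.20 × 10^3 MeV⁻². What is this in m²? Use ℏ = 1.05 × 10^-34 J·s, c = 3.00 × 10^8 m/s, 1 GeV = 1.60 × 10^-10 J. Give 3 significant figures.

8.53 × 10^-23 m²

Area is [L]² = [E]⁻²·(ℏc)²; restore (ℏc)².
1 GeV⁻² → (ℏc)² × (1 GeV in J)⁻² = 3.88 × 10^-32 m².
Convert the energy scale: 2.20 × 10^3 MeV⁻² = 2.20 × 10^9 GeV⁻².
Result: 2.20 × 10^9 × 3.88 × 10^-32 = 8.53 × 10^-23 m².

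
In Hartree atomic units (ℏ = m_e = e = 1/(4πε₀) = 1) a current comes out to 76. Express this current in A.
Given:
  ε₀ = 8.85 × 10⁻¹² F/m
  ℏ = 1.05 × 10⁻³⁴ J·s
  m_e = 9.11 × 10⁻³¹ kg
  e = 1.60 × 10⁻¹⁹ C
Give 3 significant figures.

0.507 A

One atomic unit of electric current: I_au = e E_h/ℏ = m_e e⁵/((4πε₀)²ℏ³) = 6.67 × 10⁻³ A.
76 × 6.67 × 10⁻³ A = 0.507 A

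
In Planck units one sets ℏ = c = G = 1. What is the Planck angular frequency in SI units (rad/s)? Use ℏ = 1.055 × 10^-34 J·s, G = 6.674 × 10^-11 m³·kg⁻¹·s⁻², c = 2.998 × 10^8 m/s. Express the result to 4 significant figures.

1.855 × 10^43 rad/s

ω_P = √(c⁵/(ℏG))
  = √(3.440 × 10^86)
  = 1.855 × 10^43 rad/s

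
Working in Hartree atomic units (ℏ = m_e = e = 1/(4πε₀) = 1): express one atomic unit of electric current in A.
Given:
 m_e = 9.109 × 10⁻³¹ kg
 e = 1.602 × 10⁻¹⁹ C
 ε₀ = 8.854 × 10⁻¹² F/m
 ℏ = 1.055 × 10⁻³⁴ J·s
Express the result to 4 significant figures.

Dimensional analysis gives I_au = e E_h/ℏ = m_e e⁵/((4πε₀)²ℏ³).
E_h = 4.354 × 10⁻¹⁸ J
e·E_h/ℏ = 6.612 × 10⁻³ A

6.612 × 10⁻³ A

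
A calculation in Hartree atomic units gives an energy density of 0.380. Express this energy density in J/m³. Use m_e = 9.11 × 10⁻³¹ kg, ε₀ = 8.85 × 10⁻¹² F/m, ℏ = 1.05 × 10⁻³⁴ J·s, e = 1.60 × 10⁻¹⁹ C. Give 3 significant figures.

1.14 × 10¹³ J/m³

One atomic unit of energy density: u_au = E_h/a₀³ = m_e⁴e¹⁰/((4πε₀)⁵ℏ⁸) = 3.01 × 10¹³ J/m³.
0.380 × 3.01 × 10¹³ J/m³ = 1.14 × 10¹³ J/m³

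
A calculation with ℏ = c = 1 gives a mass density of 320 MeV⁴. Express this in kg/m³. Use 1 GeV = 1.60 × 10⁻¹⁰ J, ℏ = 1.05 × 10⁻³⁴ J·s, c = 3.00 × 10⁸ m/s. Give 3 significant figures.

Mass density is [E]/(c²[L]³) = [E]⁴/(ℏ³c⁵).
1 GeV⁴ → 1/(ℏ³c⁵) × (1 GeV in J)⁴ = 2.33 × 10²⁰ kg/m³.
Convert the energy scale: 320 MeV⁴ = 3.20 × 10⁻¹⁰ GeV⁴.
Result: 3.20 × 10⁻¹⁰ × 2.33 × 10²⁰ = 7.46 × 10¹⁰ kg/m³.

7.46 × 10¹⁰ kg/m³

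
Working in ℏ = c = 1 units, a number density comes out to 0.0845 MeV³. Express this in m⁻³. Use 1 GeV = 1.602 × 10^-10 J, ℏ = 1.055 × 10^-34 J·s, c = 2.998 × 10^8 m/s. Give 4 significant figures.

Number density is [L]⁻³ = [E]³/(ℏc)³.
1 GeV³ → 1/(ℏc)³ × (1 GeV in J)³ = 1.299 × 10^47 m⁻³.
Convert the energy scale: 0.0845 MeV³ = 8.45 × 10^-11 GeV³.
Result: 8.45 × 10^-11 × 1.299 × 10^47 = 1.098 × 10^37 m⁻³.

1.098 × 10^37 m⁻³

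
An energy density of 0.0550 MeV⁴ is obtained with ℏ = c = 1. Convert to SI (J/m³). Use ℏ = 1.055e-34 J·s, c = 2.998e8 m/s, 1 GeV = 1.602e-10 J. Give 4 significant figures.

[E]/[L]³ = [E]⁴/(ℏc)³; restore (ℏc)⁻³.
1 GeV⁴ → 1/(ℏc)³ × (1 GeV in J)⁴ = 2.082e37 J/m³.
Convert the energy scale: 0.0550 MeV⁴ = 5.50e-14 GeV⁴.
Result: 5.50e-14 × 2.082e37 = 1.145e24 J/m³.

1.145e24 J/m³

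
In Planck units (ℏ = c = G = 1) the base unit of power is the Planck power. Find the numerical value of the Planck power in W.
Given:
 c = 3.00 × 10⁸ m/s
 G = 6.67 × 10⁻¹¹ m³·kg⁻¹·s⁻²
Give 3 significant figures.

P_P = c⁵/G
  = 2.43 × 10⁴² / 6.67 × 10⁻¹¹
  = 3.64 × 10⁵² W

3.64 × 10⁵² W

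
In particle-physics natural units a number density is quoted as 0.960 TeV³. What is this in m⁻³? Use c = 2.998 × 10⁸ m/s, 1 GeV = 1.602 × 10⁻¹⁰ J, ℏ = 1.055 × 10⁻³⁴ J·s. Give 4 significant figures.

1.247 × 10⁵⁶ m⁻³

Number density is [L]⁻³ = [E]³/(ℏc)³.
1 GeV³ → 1/(ℏc)³ × (1 GeV in J)³ = 1.299 × 10⁴⁷ m⁻³.
Convert the energy scale: 0.960 TeV³ = 9.60 × 10⁸ GeV³.
Result: 9.60 × 10⁸ × 1.299 × 10⁴⁷ = 1.247 × 10⁵⁶ m⁻³.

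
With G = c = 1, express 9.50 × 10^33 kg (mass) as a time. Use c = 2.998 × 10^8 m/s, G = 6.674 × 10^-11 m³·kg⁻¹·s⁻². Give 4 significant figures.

0.02353 s

Mass → time via G/c³.
9.50 × 10^33 kg × (G/c³) = 0.02353 s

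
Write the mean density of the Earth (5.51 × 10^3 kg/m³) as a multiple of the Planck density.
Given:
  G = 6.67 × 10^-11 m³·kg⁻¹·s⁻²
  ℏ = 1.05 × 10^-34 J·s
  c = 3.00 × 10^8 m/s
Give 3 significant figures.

1.06 × 10^-93

Planck density: ρ_P = c⁵/(ℏG²) = 5.20 × 10^96 kg/m³.
5.51 × 10^3 / 5.20 × 10^96 = 1.06 × 10^-93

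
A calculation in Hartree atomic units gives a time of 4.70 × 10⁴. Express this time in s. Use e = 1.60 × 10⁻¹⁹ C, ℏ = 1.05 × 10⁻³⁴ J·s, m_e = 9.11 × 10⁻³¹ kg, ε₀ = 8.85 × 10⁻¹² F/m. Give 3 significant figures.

One atomic unit of time: τ_au = (4πε₀)²ℏ³/(m_e e⁴) = 2.40 × 10⁻¹⁷ s.
4.70 × 10⁴ × 2.40 × 10⁻¹⁷ s = 1.13 × 10⁻¹² s

1.13 × 10⁻¹² s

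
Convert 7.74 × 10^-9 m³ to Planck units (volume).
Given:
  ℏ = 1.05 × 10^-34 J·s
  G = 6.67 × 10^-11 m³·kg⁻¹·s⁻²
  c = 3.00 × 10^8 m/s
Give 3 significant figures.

1.85 × 10^96

Planck volume: V_P = (ℏG/c³)^(3/2) = 4.18 × 10^-105 m³.
7.74 × 10^-9 / 4.18 × 10^-105 = 1.85 × 10^96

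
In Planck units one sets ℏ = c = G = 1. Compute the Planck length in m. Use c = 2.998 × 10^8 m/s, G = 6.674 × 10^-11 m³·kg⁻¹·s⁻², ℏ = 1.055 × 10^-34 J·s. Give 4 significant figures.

1.616 × 10^-35 m

ℓ_P = √(ℏG/c³)
  = √(2.613 × 10^-70)
  = 1.616 × 10^-35 m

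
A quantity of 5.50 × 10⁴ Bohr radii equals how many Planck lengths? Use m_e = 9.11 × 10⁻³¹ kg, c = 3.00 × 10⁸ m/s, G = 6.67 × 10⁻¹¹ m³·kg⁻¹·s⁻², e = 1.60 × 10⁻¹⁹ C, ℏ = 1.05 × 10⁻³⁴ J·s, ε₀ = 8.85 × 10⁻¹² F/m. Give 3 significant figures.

1.80 × 10²⁹

Bohr radius: a₀ = 4πε₀ℏ²/(m_e e²) = 5.26 × 10⁻¹¹ m
Planck length: ℓ_P = √(ℏG/c³) = 1.61 × 10⁻³⁵ m
5.50 × 10⁴ × 5.26 × 10⁻¹¹ / 1.61 × 10⁻³⁵ = 1.80 × 10²⁹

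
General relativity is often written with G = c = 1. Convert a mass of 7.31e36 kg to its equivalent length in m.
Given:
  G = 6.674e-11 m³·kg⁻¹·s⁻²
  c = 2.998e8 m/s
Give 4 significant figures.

5.428e9 m

In G = c = 1 units mass has dimensions of length; the conversion factor is G/c².
7.31e36 kg × (G/c²) = 5.428e9 m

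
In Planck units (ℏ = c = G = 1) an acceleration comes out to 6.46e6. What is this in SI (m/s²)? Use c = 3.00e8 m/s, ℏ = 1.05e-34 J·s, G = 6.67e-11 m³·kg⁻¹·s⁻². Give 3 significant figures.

3.61e58 m/s²

One Planck acceleration: a_P = √(c⁷/(ℏG)) = 5.59e51 m/s².
6.46e6 × 5.59e51 m/s² = 3.61e58 m/s²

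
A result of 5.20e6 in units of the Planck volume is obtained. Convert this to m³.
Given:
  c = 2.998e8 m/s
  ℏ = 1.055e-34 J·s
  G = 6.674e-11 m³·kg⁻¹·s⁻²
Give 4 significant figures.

One Planck volume: V_P = (ℏG/c³)^(3/2) = 4.224e-105 m³.
5.20e6 × 4.224e-105 m³ = 2.196e-98 m³

2.196e-98 m³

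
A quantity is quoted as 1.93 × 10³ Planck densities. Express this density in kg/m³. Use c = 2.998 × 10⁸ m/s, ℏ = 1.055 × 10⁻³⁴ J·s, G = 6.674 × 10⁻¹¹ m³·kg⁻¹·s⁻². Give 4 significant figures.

One Planck density: ρ_P = c⁵/(ℏG²) = 5.154 × 10⁹⁶ kg/m³.
1.93 × 10³ × 5.154 × 10⁹⁶ kg/m³ = 9.947 × 10⁹⁹ kg/m³

9.947 × 10⁹⁹ kg/m³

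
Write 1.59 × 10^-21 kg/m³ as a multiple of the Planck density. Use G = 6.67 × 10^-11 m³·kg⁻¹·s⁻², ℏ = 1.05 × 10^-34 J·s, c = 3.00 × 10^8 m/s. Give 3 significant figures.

3.06 × 10^-118

Planck density: ρ_P = c⁵/(ℏG²) = 5.20 × 10^96 kg/m³.
1.59 × 10^-21 / 5.20 × 10^96 = 3.06 × 10^-118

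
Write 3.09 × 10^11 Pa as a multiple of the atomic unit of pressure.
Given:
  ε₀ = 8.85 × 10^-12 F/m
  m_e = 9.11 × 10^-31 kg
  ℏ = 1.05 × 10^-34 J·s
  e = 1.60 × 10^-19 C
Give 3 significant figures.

atomic unit of pressure: P_au = E_h/a₀³ = m_e⁴e¹⁰/((4πε₀)⁵ℏ⁸) = 3.01 × 10^13 Pa.
3.09 × 10^11 / 3.01 × 10^13 = 0.0103

0.0103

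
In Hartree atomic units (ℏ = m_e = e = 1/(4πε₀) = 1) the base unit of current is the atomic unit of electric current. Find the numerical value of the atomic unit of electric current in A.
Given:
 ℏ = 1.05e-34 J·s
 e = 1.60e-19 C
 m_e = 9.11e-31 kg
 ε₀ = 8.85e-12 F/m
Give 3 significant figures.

I_au = e E_h/ℏ = m_e e⁵/((4πε₀)²ℏ³)
E_h = 4.38e-18 J
e·E_h/ℏ = 6.67e-3 A

6.67e-3 A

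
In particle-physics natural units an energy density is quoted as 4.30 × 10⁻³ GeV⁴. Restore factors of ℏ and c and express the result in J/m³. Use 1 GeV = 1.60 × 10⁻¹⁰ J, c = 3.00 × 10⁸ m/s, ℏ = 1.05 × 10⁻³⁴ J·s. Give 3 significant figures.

[E]/[L]³ = [E]⁴/(ℏc)³; restore (ℏc)⁻³.
1 GeV⁴ → 1/(ℏc)³ × (1 GeV in J)⁴ = 2.10 × 10³⁷ J/m³.
Result: 4.30 × 10⁻³ × 2.10 × 10³⁷ = 9.02 × 10³⁴ J/m³.

9.02 × 10³⁴ J/m³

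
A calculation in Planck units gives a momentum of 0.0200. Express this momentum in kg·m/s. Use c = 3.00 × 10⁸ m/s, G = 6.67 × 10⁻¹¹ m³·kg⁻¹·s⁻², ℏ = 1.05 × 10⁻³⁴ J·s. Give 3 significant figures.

One Planck momentum: p_P = √(ℏc³/G) = 6.52 kg·m/s.
0.0200 × 6.52 kg·m/s = 0.130 kg·m/s

0.130 kg·m/s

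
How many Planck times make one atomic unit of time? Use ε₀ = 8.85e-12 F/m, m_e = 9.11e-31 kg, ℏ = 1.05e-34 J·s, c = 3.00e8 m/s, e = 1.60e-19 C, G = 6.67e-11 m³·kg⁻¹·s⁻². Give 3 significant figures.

4.47e26

atomic unit of time: τ_au = (4πε₀)²ℏ³/(m_e e⁴) = 2.40e-17 s
Planck time: t_P = √(ℏG/c⁵) = 5.37e-44 s
ratio = 2.40e-17 / 5.37e-44 = 4.47e26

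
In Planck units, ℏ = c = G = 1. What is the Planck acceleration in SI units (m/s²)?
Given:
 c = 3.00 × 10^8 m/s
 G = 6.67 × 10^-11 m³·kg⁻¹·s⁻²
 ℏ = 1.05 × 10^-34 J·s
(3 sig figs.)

5.59 × 10^51 m/s²

From ℏ = c = G = 1 the acceleration scale is a_P = √(c⁷/(ℏG)).
  = √(3.12 × 10^103)
  = 5.59 × 10^51 m/s²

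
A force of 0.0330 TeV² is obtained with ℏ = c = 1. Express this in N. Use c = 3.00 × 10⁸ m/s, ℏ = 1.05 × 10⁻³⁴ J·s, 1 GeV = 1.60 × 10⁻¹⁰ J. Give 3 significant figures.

Force is [E]/[L] = [E]²/(ℏc); restore (ℏc)⁻¹.
1 GeV² → 1/(ℏc) × (1 GeV in J)² = 8.13 × 10⁵ N.
Convert the energy scale: 0.0330 TeV² = 3.30 × 10⁴ GeV².
Result: 3.30 × 10⁴ × 8.13 × 10⁵ = 2.68 × 10¹⁰ N.

2.68 × 10¹⁰ N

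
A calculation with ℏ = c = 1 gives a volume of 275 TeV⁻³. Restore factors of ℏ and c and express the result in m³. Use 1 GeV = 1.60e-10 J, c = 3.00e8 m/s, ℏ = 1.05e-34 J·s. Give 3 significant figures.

2.10e-54 m³

Volume is [L]³ = [E]⁻³·(ℏc)³.
1 GeV⁻³ → (ℏc)³ × (1 GeV in J)⁻³ = 7.63e-48 m³.
Convert the energy scale: 275 TeV⁻³ = 2.75e-7 GeV⁻³.
Result: 2.75e-7 × 7.63e-48 = 2.10e-54 m³.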